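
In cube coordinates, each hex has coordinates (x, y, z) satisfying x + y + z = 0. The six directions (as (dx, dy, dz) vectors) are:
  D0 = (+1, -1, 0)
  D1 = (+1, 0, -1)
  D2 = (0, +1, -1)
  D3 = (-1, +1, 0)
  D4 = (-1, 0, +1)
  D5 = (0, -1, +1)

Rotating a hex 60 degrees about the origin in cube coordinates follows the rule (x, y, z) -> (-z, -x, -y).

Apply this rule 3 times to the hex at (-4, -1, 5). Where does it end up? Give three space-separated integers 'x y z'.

Answer: 4 1 -5

Derivation:
Start: (-4, -1, 5)
Step 1: (-4, -1, 5) -> (-(5), -(-4), -(-1)) = (-5, 4, 1)
Step 2: (-5, 4, 1) -> (-(1), -(-5), -(4)) = (-1, 5, -4)
Step 3: (-1, 5, -4) -> (-(-4), -(-1), -(5)) = (4, 1, -5)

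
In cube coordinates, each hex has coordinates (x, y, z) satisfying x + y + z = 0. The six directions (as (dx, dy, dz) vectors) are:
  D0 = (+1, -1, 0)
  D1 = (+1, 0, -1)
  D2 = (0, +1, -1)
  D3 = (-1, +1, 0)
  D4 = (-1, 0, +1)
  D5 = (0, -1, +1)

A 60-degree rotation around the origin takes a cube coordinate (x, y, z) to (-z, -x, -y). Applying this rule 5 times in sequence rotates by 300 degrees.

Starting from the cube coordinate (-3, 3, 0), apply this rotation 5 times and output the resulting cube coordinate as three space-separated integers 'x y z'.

Start: (-3, 3, 0)
Step 1: (-3, 3, 0) -> (-(0), -(-3), -(3)) = (0, 3, -3)
Step 2: (0, 3, -3) -> (-(-3), -(0), -(3)) = (3, 0, -3)
Step 3: (3, 0, -3) -> (-(-3), -(3), -(0)) = (3, -3, 0)
Step 4: (3, -3, 0) -> (-(0), -(3), -(-3)) = (0, -3, 3)
Step 5: (0, -3, 3) -> (-(3), -(0), -(-3)) = (-3, 0, 3)

Answer: -3 0 3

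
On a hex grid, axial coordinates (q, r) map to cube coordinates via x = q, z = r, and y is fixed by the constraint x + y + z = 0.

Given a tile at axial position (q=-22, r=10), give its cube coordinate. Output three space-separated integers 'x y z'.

Answer: -22 12 10

Derivation:
x = q = -22
z = r = 10
y = -x - z = -(-22) - (10) = 12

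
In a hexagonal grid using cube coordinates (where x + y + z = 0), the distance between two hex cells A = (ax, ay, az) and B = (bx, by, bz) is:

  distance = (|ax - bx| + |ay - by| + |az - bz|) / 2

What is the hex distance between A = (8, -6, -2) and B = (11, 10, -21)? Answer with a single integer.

|ax - bx| = |8 - 11| = 3
|ay - by| = |-6 - 10| = 16
|az - bz| = |-2 - (-21)| = 19
distance = (3 + 16 + 19) / 2 = 38 / 2 = 19

Answer: 19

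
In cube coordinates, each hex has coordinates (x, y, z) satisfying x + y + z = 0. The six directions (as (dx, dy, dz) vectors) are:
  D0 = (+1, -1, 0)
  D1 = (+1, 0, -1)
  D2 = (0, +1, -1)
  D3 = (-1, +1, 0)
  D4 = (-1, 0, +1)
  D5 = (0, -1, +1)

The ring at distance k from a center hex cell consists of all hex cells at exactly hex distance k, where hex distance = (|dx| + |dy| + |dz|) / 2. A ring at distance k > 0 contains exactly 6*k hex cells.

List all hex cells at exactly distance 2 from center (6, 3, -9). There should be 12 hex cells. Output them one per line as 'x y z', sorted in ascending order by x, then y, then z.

Walk ring at distance 2 from (6, 3, -9):
Start at center + D4*2 = (4, 3, -7)
  hex 0: (4, 3, -7)
  hex 1: (5, 2, -7)
  hex 2: (6, 1, -7)
  hex 3: (7, 1, -8)
  hex 4: (8, 1, -9)
  hex 5: (8, 2, -10)
  hex 6: (8, 3, -11)
  hex 7: (7, 4, -11)
  hex 8: (6, 5, -11)
  hex 9: (5, 5, -10)
  hex 10: (4, 5, -9)
  hex 11: (4, 4, -8)
Sorted: 12 hexes.

Answer: 4 3 -7
4 4 -8
4 5 -9
5 2 -7
5 5 -10
6 1 -7
6 5 -11
7 1 -8
7 4 -11
8 1 -9
8 2 -10
8 3 -11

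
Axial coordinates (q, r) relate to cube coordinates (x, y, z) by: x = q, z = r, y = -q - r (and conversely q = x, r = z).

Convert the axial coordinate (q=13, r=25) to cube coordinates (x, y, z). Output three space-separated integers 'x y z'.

Answer: 13 -38 25

Derivation:
x = q = 13
z = r = 25
y = -x - z = -(13) - (25) = -38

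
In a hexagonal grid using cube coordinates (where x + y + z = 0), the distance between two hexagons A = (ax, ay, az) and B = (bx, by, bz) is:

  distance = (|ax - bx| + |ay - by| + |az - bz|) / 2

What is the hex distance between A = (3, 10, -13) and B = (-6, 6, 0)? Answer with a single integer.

Answer: 13

Derivation:
|ax - bx| = |3 - (-6)| = 9
|ay - by| = |10 - 6| = 4
|az - bz| = |-13 - 0| = 13
distance = (9 + 4 + 13) / 2 = 26 / 2 = 13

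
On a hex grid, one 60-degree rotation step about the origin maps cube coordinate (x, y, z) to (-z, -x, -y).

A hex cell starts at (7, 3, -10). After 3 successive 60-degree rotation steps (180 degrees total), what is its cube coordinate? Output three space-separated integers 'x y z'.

Start: (7, 3, -10)
Step 1: (7, 3, -10) -> (-(-10), -(7), -(3)) = (10, -7, -3)
Step 2: (10, -7, -3) -> (-(-3), -(10), -(-7)) = (3, -10, 7)
Step 3: (3, -10, 7) -> (-(7), -(3), -(-10)) = (-7, -3, 10)

Answer: -7 -3 10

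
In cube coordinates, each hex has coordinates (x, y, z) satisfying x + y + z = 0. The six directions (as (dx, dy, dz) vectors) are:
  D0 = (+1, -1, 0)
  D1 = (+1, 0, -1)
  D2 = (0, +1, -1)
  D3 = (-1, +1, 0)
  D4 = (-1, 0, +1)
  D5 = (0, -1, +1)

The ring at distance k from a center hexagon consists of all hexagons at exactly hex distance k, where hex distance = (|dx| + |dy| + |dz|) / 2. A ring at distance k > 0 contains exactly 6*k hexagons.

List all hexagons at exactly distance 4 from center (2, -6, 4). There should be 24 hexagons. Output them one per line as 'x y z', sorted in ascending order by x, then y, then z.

Answer: -2 -6 8
-2 -5 7
-2 -4 6
-2 -3 5
-2 -2 4
-1 -7 8
-1 -2 3
0 -8 8
0 -2 2
1 -9 8
1 -2 1
2 -10 8
2 -2 0
3 -10 7
3 -3 0
4 -10 6
4 -4 0
5 -10 5
5 -5 0
6 -10 4
6 -9 3
6 -8 2
6 -7 1
6 -6 0

Derivation:
Walk ring at distance 4 from (2, -6, 4):
Start at center + D4*4 = (-2, -6, 8)
  hex 0: (-2, -6, 8)
  hex 1: (-1, -7, 8)
  hex 2: (0, -8, 8)
  hex 3: (1, -9, 8)
  hex 4: (2, -10, 8)
  hex 5: (3, -10, 7)
  hex 6: (4, -10, 6)
  hex 7: (5, -10, 5)
  hex 8: (6, -10, 4)
  hex 9: (6, -9, 3)
  hex 10: (6, -8, 2)
  hex 11: (6, -7, 1)
  hex 12: (6, -6, 0)
  hex 13: (5, -5, 0)
  hex 14: (4, -4, 0)
  hex 15: (3, -3, 0)
  hex 16: (2, -2, 0)
  hex 17: (1, -2, 1)
  hex 18: (0, -2, 2)
  hex 19: (-1, -2, 3)
  hex 20: (-2, -2, 4)
  hex 21: (-2, -3, 5)
  hex 22: (-2, -4, 6)
  hex 23: (-2, -5, 7)
Sorted: 24 hexes.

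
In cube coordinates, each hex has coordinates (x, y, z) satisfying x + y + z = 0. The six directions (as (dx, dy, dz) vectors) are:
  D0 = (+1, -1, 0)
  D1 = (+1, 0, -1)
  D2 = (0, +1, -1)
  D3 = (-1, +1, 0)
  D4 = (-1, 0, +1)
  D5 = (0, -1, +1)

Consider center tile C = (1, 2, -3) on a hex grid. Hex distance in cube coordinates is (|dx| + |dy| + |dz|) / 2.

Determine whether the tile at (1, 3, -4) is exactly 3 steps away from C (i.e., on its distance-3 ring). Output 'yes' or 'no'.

|px - cx| = |1 - 1| = 0
|py - cy| = |3 - 2| = 1
|pz - cz| = |-4 - (-3)| = 1
distance = (0+1+1)/2 = 2/2 = 1
radius = 3; distance != radius -> no

Answer: no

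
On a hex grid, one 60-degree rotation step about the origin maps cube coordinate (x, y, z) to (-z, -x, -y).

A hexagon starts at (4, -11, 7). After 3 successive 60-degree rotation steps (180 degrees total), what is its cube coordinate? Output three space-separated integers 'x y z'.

Start: (4, -11, 7)
Step 1: (4, -11, 7) -> (-(7), -(4), -(-11)) = (-7, -4, 11)
Step 2: (-7, -4, 11) -> (-(11), -(-7), -(-4)) = (-11, 7, 4)
Step 3: (-11, 7, 4) -> (-(4), -(-11), -(7)) = (-4, 11, -7)

Answer: -4 11 -7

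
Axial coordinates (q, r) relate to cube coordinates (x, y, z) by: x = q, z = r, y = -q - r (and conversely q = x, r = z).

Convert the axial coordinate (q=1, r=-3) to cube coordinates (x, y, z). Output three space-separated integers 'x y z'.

x = q = 1
z = r = -3
y = -x - z = -(1) - (-3) = 2

Answer: 1 2 -3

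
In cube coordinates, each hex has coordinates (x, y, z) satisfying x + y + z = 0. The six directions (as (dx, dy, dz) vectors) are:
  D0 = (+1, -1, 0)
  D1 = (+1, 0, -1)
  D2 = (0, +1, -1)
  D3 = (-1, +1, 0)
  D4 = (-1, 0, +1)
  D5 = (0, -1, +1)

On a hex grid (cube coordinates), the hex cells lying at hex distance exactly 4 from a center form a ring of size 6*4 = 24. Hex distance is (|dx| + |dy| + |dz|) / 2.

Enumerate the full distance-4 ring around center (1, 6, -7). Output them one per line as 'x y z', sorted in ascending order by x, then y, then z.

Walk ring at distance 4 from (1, 6, -7):
Start at center + D4*4 = (-3, 6, -3)
  hex 0: (-3, 6, -3)
  hex 1: (-2, 5, -3)
  hex 2: (-1, 4, -3)
  hex 3: (0, 3, -3)
  hex 4: (1, 2, -3)
  hex 5: (2, 2, -4)
  hex 6: (3, 2, -5)
  hex 7: (4, 2, -6)
  hex 8: (5, 2, -7)
  hex 9: (5, 3, -8)
  hex 10: (5, 4, -9)
  hex 11: (5, 5, -10)
  hex 12: (5, 6, -11)
  hex 13: (4, 7, -11)
  hex 14: (3, 8, -11)
  hex 15: (2, 9, -11)
  hex 16: (1, 10, -11)
  hex 17: (0, 10, -10)
  hex 18: (-1, 10, -9)
  hex 19: (-2, 10, -8)
  hex 20: (-3, 10, -7)
  hex 21: (-3, 9, -6)
  hex 22: (-3, 8, -5)
  hex 23: (-3, 7, -4)
Sorted: 24 hexes.

Answer: -3 6 -3
-3 7 -4
-3 8 -5
-3 9 -6
-3 10 -7
-2 5 -3
-2 10 -8
-1 4 -3
-1 10 -9
0 3 -3
0 10 -10
1 2 -3
1 10 -11
2 2 -4
2 9 -11
3 2 -5
3 8 -11
4 2 -6
4 7 -11
5 2 -7
5 3 -8
5 4 -9
5 5 -10
5 6 -11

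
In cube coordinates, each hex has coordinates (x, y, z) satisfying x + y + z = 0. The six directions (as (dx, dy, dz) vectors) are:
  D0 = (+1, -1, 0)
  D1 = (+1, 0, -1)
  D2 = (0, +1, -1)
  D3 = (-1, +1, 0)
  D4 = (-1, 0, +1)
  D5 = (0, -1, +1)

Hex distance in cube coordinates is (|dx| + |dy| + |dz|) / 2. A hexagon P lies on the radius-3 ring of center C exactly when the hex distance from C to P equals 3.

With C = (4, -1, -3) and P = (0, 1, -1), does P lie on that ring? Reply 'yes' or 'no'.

|px - cx| = |0 - 4| = 4
|py - cy| = |1 - (-1)| = 2
|pz - cz| = |-1 - (-3)| = 2
distance = (4+2+2)/2 = 8/2 = 4
radius = 3; distance != radius -> no

Answer: no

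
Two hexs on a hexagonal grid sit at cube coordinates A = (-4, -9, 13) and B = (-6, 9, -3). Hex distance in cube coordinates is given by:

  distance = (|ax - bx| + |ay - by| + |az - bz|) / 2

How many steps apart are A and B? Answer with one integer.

Answer: 18

Derivation:
|ax - bx| = |-4 - (-6)| = 2
|ay - by| = |-9 - 9| = 18
|az - bz| = |13 - (-3)| = 16
distance = (2 + 18 + 16) / 2 = 36 / 2 = 18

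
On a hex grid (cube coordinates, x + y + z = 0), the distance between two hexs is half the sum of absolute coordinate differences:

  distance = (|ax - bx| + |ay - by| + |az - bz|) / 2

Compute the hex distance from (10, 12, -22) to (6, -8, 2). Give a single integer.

Answer: 24

Derivation:
|ax - bx| = |10 - 6| = 4
|ay - by| = |12 - (-8)| = 20
|az - bz| = |-22 - 2| = 24
distance = (4 + 20 + 24) / 2 = 48 / 2 = 24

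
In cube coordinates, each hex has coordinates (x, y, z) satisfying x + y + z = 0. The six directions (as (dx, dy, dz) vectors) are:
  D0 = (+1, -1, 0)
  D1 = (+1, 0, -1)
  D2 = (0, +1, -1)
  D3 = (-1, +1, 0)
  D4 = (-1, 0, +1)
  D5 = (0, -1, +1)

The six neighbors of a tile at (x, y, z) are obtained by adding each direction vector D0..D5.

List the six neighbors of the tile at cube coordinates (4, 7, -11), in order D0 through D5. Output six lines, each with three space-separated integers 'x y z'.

Center: (4, 7, -11). Add each direction:
  D0: (4, 7, -11) + (1, -1, 0) = (5, 6, -11)
  D1: (4, 7, -11) + (1, 0, -1) = (5, 7, -12)
  D2: (4, 7, -11) + (0, 1, -1) = (4, 8, -12)
  D3: (4, 7, -11) + (-1, 1, 0) = (3, 8, -11)
  D4: (4, 7, -11) + (-1, 0, 1) = (3, 7, -10)
  D5: (4, 7, -11) + (0, -1, 1) = (4, 6, -10)

Answer: 5 6 -11
5 7 -12
4 8 -12
3 8 -11
3 7 -10
4 6 -10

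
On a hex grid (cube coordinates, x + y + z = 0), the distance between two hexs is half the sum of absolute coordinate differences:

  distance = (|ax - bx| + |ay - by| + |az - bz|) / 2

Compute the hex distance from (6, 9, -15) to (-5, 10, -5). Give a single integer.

|ax - bx| = |6 - (-5)| = 11
|ay - by| = |9 - 10| = 1
|az - bz| = |-15 - (-5)| = 10
distance = (11 + 1 + 10) / 2 = 22 / 2 = 11

Answer: 11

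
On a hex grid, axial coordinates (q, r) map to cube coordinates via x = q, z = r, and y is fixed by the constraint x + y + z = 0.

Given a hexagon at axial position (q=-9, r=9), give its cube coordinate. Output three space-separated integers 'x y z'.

x = q = -9
z = r = 9
y = -x - z = -(-9) - (9) = 0

Answer: -9 0 9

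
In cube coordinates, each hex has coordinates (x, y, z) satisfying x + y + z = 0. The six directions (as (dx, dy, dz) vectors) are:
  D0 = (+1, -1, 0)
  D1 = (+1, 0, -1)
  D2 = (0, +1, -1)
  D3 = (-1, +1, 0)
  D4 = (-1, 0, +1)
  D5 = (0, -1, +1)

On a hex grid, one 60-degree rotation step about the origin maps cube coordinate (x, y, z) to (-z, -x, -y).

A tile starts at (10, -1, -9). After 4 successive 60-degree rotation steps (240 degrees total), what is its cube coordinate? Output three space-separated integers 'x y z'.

Start: (10, -1, -9)
Step 1: (10, -1, -9) -> (-(-9), -(10), -(-1)) = (9, -10, 1)
Step 2: (9, -10, 1) -> (-(1), -(9), -(-10)) = (-1, -9, 10)
Step 3: (-1, -9, 10) -> (-(10), -(-1), -(-9)) = (-10, 1, 9)
Step 4: (-10, 1, 9) -> (-(9), -(-10), -(1)) = (-9, 10, -1)

Answer: -9 10 -1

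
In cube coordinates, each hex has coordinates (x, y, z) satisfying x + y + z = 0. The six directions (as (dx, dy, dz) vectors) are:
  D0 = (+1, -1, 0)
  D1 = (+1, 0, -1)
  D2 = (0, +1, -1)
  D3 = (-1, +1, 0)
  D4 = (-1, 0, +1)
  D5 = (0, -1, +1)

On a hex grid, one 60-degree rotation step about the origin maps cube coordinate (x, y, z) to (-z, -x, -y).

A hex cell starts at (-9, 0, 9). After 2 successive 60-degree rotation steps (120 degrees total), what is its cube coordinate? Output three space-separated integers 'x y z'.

Start: (-9, 0, 9)
Step 1: (-9, 0, 9) -> (-(9), -(-9), -(0)) = (-9, 9, 0)
Step 2: (-9, 9, 0) -> (-(0), -(-9), -(9)) = (0, 9, -9)

Answer: 0 9 -9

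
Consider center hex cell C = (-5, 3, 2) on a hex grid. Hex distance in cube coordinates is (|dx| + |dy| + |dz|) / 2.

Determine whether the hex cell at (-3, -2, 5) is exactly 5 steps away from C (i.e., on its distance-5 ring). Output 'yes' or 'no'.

|px - cx| = |-3 - (-5)| = 2
|py - cy| = |-2 - 3| = 5
|pz - cz| = |5 - 2| = 3
distance = (2+5+3)/2 = 10/2 = 5
radius = 5; distance == radius -> yes

Answer: yes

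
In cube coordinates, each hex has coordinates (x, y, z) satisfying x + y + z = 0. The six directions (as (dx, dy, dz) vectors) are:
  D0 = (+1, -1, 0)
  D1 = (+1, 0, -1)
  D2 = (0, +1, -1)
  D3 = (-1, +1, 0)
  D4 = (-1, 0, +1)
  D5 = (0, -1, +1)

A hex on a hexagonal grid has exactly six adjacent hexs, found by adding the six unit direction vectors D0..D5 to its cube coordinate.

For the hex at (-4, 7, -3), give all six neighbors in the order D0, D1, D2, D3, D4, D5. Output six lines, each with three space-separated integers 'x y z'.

Center: (-4, 7, -3). Add each direction:
  D0: (-4, 7, -3) + (1, -1, 0) = (-3, 6, -3)
  D1: (-4, 7, -3) + (1, 0, -1) = (-3, 7, -4)
  D2: (-4, 7, -3) + (0, 1, -1) = (-4, 8, -4)
  D3: (-4, 7, -3) + (-1, 1, 0) = (-5, 8, -3)
  D4: (-4, 7, -3) + (-1, 0, 1) = (-5, 7, -2)
  D5: (-4, 7, -3) + (0, -1, 1) = (-4, 6, -2)

Answer: -3 6 -3
-3 7 -4
-4 8 -4
-5 8 -3
-5 7 -2
-4 6 -2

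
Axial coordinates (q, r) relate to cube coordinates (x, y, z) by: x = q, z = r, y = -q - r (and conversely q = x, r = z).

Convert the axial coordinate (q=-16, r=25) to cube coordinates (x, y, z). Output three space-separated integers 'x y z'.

Answer: -16 -9 25

Derivation:
x = q = -16
z = r = 25
y = -x - z = -(-16) - (25) = -9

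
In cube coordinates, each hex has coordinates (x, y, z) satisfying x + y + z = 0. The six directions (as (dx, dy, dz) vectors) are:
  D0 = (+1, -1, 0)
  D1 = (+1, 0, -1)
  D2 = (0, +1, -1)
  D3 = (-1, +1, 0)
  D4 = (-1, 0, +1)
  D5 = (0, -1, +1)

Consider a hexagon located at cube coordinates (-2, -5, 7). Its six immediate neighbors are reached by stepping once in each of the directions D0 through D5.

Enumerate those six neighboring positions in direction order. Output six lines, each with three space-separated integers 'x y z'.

Center: (-2, -5, 7). Add each direction:
  D0: (-2, -5, 7) + (1, -1, 0) = (-1, -6, 7)
  D1: (-2, -5, 7) + (1, 0, -1) = (-1, -5, 6)
  D2: (-2, -5, 7) + (0, 1, -1) = (-2, -4, 6)
  D3: (-2, -5, 7) + (-1, 1, 0) = (-3, -4, 7)
  D4: (-2, -5, 7) + (-1, 0, 1) = (-3, -5, 8)
  D5: (-2, -5, 7) + (0, -1, 1) = (-2, -6, 8)

Answer: -1 -6 7
-1 -5 6
-2 -4 6
-3 -4 7
-3 -5 8
-2 -6 8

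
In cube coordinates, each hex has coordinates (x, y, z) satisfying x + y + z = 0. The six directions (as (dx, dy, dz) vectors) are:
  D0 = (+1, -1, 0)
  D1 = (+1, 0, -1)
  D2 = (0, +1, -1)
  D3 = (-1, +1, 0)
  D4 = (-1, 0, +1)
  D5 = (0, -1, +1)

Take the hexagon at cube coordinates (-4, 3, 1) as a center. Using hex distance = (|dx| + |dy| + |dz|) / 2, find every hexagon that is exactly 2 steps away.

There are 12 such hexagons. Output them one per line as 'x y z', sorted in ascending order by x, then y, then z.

Answer: -6 3 3
-6 4 2
-6 5 1
-5 2 3
-5 5 0
-4 1 3
-4 5 -1
-3 1 2
-3 4 -1
-2 1 1
-2 2 0
-2 3 -1

Derivation:
Walk ring at distance 2 from (-4, 3, 1):
Start at center + D4*2 = (-6, 3, 3)
  hex 0: (-6, 3, 3)
  hex 1: (-5, 2, 3)
  hex 2: (-4, 1, 3)
  hex 3: (-3, 1, 2)
  hex 4: (-2, 1, 1)
  hex 5: (-2, 2, 0)
  hex 6: (-2, 3, -1)
  hex 7: (-3, 4, -1)
  hex 8: (-4, 5, -1)
  hex 9: (-5, 5, 0)
  hex 10: (-6, 5, 1)
  hex 11: (-6, 4, 2)
Sorted: 12 hexes.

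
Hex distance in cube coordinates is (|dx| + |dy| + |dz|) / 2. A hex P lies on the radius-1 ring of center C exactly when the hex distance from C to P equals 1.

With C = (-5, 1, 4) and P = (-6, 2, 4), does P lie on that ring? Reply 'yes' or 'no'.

Answer: yes

Derivation:
|px - cx| = |-6 - (-5)| = 1
|py - cy| = |2 - 1| = 1
|pz - cz| = |4 - 4| = 0
distance = (1+1+0)/2 = 2/2 = 1
radius = 1; distance == radius -> yes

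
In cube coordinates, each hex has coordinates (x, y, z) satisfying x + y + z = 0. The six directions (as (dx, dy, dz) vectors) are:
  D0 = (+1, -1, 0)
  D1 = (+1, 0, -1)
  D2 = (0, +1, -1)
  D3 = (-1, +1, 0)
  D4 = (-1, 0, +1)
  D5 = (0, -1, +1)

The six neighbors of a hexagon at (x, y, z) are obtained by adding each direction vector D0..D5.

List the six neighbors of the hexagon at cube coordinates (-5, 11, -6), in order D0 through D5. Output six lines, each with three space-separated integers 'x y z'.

Answer: -4 10 -6
-4 11 -7
-5 12 -7
-6 12 -6
-6 11 -5
-5 10 -5

Derivation:
Center: (-5, 11, -6). Add each direction:
  D0: (-5, 11, -6) + (1, -1, 0) = (-4, 10, -6)
  D1: (-5, 11, -6) + (1, 0, -1) = (-4, 11, -7)
  D2: (-5, 11, -6) + (0, 1, -1) = (-5, 12, -7)
  D3: (-5, 11, -6) + (-1, 1, 0) = (-6, 12, -6)
  D4: (-5, 11, -6) + (-1, 0, 1) = (-6, 11, -5)
  D5: (-5, 11, -6) + (0, -1, 1) = (-5, 10, -5)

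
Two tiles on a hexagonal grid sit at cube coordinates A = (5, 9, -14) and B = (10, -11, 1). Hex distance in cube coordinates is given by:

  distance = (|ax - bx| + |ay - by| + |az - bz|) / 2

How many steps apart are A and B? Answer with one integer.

Answer: 20

Derivation:
|ax - bx| = |5 - 10| = 5
|ay - by| = |9 - (-11)| = 20
|az - bz| = |-14 - 1| = 15
distance = (5 + 20 + 15) / 2 = 40 / 2 = 20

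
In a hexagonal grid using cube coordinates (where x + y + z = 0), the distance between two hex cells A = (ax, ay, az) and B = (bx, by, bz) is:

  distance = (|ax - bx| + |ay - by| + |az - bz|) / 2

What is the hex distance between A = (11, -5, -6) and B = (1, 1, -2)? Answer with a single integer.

|ax - bx| = |11 - 1| = 10
|ay - by| = |-5 - 1| = 6
|az - bz| = |-6 - (-2)| = 4
distance = (10 + 6 + 4) / 2 = 20 / 2 = 10

Answer: 10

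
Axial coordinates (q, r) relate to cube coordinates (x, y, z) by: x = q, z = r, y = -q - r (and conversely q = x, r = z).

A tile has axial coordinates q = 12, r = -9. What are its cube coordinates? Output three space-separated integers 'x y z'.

x = q = 12
z = r = -9
y = -x - z = -(12) - (-9) = -3

Answer: 12 -3 -9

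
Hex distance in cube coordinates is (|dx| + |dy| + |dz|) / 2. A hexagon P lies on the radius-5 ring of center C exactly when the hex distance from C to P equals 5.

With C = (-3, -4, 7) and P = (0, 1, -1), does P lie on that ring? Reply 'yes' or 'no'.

|px - cx| = |0 - (-3)| = 3
|py - cy| = |1 - (-4)| = 5
|pz - cz| = |-1 - 7| = 8
distance = (3+5+8)/2 = 16/2 = 8
radius = 5; distance != radius -> no

Answer: no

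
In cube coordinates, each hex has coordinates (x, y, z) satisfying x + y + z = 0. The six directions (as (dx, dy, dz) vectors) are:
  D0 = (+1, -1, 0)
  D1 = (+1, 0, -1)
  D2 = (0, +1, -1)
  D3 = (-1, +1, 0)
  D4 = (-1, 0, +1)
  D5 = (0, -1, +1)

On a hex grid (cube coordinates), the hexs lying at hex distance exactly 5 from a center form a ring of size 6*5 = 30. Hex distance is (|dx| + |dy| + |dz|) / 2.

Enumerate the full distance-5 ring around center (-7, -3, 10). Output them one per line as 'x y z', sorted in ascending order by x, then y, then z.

Answer: -12 -3 15
-12 -2 14
-12 -1 13
-12 0 12
-12 1 11
-12 2 10
-11 -4 15
-11 2 9
-10 -5 15
-10 2 8
-9 -6 15
-9 2 7
-8 -7 15
-8 2 6
-7 -8 15
-7 2 5
-6 -8 14
-6 1 5
-5 -8 13
-5 0 5
-4 -8 12
-4 -1 5
-3 -8 11
-3 -2 5
-2 -8 10
-2 -7 9
-2 -6 8
-2 -5 7
-2 -4 6
-2 -3 5

Derivation:
Walk ring at distance 5 from (-7, -3, 10):
Start at center + D4*5 = (-12, -3, 15)
  hex 0: (-12, -3, 15)
  hex 1: (-11, -4, 15)
  hex 2: (-10, -5, 15)
  hex 3: (-9, -6, 15)
  hex 4: (-8, -7, 15)
  hex 5: (-7, -8, 15)
  hex 6: (-6, -8, 14)
  hex 7: (-5, -8, 13)
  hex 8: (-4, -8, 12)
  hex 9: (-3, -8, 11)
  hex 10: (-2, -8, 10)
  hex 11: (-2, -7, 9)
  hex 12: (-2, -6, 8)
  hex 13: (-2, -5, 7)
  hex 14: (-2, -4, 6)
  hex 15: (-2, -3, 5)
  hex 16: (-3, -2, 5)
  hex 17: (-4, -1, 5)
  hex 18: (-5, 0, 5)
  hex 19: (-6, 1, 5)
  hex 20: (-7, 2, 5)
  hex 21: (-8, 2, 6)
  hex 22: (-9, 2, 7)
  hex 23: (-10, 2, 8)
  hex 24: (-11, 2, 9)
  hex 25: (-12, 2, 10)
  hex 26: (-12, 1, 11)
  hex 27: (-12, 0, 12)
  hex 28: (-12, -1, 13)
  hex 29: (-12, -2, 14)
Sorted: 30 hexes.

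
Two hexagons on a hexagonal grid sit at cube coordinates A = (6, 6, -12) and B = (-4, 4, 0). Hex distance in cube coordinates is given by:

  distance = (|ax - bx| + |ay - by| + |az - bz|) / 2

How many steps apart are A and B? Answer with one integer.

Answer: 12

Derivation:
|ax - bx| = |6 - (-4)| = 10
|ay - by| = |6 - 4| = 2
|az - bz| = |-12 - 0| = 12
distance = (10 + 2 + 12) / 2 = 24 / 2 = 12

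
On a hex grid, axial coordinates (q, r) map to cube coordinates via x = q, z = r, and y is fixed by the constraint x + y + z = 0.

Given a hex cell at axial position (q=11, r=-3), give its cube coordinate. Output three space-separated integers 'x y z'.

Answer: 11 -8 -3

Derivation:
x = q = 11
z = r = -3
y = -x - z = -(11) - (-3) = -8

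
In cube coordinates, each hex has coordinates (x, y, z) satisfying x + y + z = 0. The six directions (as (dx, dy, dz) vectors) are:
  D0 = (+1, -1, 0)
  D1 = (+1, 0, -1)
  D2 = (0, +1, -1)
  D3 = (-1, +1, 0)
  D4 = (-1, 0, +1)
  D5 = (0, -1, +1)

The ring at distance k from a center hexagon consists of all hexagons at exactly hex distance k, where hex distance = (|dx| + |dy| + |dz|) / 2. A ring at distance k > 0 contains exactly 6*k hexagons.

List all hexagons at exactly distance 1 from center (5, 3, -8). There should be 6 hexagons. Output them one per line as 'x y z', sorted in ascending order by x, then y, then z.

Answer: 4 3 -7
4 4 -8
5 2 -7
5 4 -9
6 2 -8
6 3 -9

Derivation:
Walk ring at distance 1 from (5, 3, -8):
Start at center + D4*1 = (4, 3, -7)
  hex 0: (4, 3, -7)
  hex 1: (5, 2, -7)
  hex 2: (6, 2, -8)
  hex 3: (6, 3, -9)
  hex 4: (5, 4, -9)
  hex 5: (4, 4, -8)
Sorted: 6 hexes.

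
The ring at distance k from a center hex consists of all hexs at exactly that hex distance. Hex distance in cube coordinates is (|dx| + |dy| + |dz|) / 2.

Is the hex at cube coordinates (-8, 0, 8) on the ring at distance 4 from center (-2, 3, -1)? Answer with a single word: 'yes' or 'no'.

|px - cx| = |-8 - (-2)| = 6
|py - cy| = |0 - 3| = 3
|pz - cz| = |8 - (-1)| = 9
distance = (6+3+9)/2 = 18/2 = 9
radius = 4; distance != radius -> no

Answer: no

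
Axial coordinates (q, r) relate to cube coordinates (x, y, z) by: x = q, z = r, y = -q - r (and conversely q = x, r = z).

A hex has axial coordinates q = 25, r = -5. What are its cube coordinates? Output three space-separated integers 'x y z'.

x = q = 25
z = r = -5
y = -x - z = -(25) - (-5) = -20

Answer: 25 -20 -5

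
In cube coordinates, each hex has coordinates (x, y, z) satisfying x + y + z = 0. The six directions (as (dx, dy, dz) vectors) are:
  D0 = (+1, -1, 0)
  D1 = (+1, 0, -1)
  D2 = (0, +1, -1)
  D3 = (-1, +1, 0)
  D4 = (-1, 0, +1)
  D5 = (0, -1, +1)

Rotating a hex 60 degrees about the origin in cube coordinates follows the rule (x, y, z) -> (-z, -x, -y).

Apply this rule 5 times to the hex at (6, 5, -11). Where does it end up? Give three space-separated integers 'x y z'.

Start: (6, 5, -11)
Step 1: (6, 5, -11) -> (-(-11), -(6), -(5)) = (11, -6, -5)
Step 2: (11, -6, -5) -> (-(-5), -(11), -(-6)) = (5, -11, 6)
Step 3: (5, -11, 6) -> (-(6), -(5), -(-11)) = (-6, -5, 11)
Step 4: (-6, -5, 11) -> (-(11), -(-6), -(-5)) = (-11, 6, 5)
Step 5: (-11, 6, 5) -> (-(5), -(-11), -(6)) = (-5, 11, -6)

Answer: -5 11 -6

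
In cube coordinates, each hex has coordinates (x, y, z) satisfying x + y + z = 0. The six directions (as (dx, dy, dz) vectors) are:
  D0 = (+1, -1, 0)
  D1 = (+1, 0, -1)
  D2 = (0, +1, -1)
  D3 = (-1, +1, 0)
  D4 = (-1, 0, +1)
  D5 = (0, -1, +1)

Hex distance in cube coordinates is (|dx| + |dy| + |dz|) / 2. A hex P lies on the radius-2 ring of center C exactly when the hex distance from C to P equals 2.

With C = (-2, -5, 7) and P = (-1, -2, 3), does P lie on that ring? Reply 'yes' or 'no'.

|px - cx| = |-1 - (-2)| = 1
|py - cy| = |-2 - (-5)| = 3
|pz - cz| = |3 - 7| = 4
distance = (1+3+4)/2 = 8/2 = 4
radius = 2; distance != radius -> no

Answer: no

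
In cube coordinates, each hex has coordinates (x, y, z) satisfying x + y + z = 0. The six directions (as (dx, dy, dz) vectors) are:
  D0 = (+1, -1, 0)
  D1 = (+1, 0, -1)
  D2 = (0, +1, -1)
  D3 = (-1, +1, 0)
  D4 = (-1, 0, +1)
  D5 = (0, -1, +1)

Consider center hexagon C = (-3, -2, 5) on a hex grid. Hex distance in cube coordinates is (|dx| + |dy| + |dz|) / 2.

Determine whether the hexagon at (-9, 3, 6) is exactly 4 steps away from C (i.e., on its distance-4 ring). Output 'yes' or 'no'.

|px - cx| = |-9 - (-3)| = 6
|py - cy| = |3 - (-2)| = 5
|pz - cz| = |6 - 5| = 1
distance = (6+5+1)/2 = 12/2 = 6
radius = 4; distance != radius -> no

Answer: no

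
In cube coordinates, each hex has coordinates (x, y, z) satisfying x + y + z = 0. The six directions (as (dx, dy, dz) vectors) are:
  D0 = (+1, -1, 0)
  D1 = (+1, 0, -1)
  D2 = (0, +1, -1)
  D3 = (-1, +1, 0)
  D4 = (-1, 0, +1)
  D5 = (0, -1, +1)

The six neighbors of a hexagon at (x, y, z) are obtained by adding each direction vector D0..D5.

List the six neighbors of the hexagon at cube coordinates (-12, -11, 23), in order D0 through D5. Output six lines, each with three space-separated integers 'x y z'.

Answer: -11 -12 23
-11 -11 22
-12 -10 22
-13 -10 23
-13 -11 24
-12 -12 24

Derivation:
Center: (-12, -11, 23). Add each direction:
  D0: (-12, -11, 23) + (1, -1, 0) = (-11, -12, 23)
  D1: (-12, -11, 23) + (1, 0, -1) = (-11, -11, 22)
  D2: (-12, -11, 23) + (0, 1, -1) = (-12, -10, 22)
  D3: (-12, -11, 23) + (-1, 1, 0) = (-13, -10, 23)
  D4: (-12, -11, 23) + (-1, 0, 1) = (-13, -11, 24)
  D5: (-12, -11, 23) + (0, -1, 1) = (-12, -12, 24)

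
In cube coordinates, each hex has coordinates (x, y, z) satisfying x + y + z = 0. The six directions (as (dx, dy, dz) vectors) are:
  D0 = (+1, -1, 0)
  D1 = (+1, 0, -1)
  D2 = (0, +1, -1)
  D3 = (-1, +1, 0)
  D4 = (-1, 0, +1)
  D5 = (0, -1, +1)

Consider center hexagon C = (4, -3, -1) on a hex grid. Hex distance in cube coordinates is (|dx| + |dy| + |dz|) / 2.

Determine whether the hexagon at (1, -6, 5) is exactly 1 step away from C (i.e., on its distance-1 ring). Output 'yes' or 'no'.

Answer: no

Derivation:
|px - cx| = |1 - 4| = 3
|py - cy| = |-6 - (-3)| = 3
|pz - cz| = |5 - (-1)| = 6
distance = (3+3+6)/2 = 12/2 = 6
radius = 1; distance != radius -> no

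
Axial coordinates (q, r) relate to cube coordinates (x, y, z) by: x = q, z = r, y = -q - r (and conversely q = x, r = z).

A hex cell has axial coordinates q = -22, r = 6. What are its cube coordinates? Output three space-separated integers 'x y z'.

Answer: -22 16 6

Derivation:
x = q = -22
z = r = 6
y = -x - z = -(-22) - (6) = 16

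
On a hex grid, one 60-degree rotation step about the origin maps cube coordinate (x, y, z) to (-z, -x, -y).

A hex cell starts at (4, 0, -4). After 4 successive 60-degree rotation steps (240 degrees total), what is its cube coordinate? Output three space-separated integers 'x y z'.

Start: (4, 0, -4)
Step 1: (4, 0, -4) -> (-(-4), -(4), -(0)) = (4, -4, 0)
Step 2: (4, -4, 0) -> (-(0), -(4), -(-4)) = (0, -4, 4)
Step 3: (0, -4, 4) -> (-(4), -(0), -(-4)) = (-4, 0, 4)
Step 4: (-4, 0, 4) -> (-(4), -(-4), -(0)) = (-4, 4, 0)

Answer: -4 4 0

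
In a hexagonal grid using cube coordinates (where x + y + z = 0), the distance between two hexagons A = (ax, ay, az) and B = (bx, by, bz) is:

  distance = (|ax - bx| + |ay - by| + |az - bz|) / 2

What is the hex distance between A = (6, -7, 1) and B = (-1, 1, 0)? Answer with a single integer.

Answer: 8

Derivation:
|ax - bx| = |6 - (-1)| = 7
|ay - by| = |-7 - 1| = 8
|az - bz| = |1 - 0| = 1
distance = (7 + 8 + 1) / 2 = 16 / 2 = 8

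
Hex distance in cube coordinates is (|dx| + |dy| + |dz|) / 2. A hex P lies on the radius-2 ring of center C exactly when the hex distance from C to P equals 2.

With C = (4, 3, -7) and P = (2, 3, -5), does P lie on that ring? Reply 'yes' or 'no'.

|px - cx| = |2 - 4| = 2
|py - cy| = |3 - 3| = 0
|pz - cz| = |-5 - (-7)| = 2
distance = (2+0+2)/2 = 4/2 = 2
radius = 2; distance == radius -> yes

Answer: yes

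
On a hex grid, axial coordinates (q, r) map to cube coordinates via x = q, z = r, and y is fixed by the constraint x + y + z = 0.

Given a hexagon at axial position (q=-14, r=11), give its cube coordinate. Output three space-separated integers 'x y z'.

Answer: -14 3 11

Derivation:
x = q = -14
z = r = 11
y = -x - z = -(-14) - (11) = 3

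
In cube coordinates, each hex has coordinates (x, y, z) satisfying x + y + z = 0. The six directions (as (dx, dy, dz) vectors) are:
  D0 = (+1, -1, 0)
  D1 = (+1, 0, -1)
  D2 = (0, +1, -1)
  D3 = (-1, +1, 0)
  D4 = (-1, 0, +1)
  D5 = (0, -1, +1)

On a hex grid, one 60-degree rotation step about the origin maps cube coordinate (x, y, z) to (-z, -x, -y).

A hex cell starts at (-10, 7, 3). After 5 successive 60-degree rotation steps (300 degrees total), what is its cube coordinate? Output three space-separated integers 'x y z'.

Start: (-10, 7, 3)
Step 1: (-10, 7, 3) -> (-(3), -(-10), -(7)) = (-3, 10, -7)
Step 2: (-3, 10, -7) -> (-(-7), -(-3), -(10)) = (7, 3, -10)
Step 3: (7, 3, -10) -> (-(-10), -(7), -(3)) = (10, -7, -3)
Step 4: (10, -7, -3) -> (-(-3), -(10), -(-7)) = (3, -10, 7)
Step 5: (3, -10, 7) -> (-(7), -(3), -(-10)) = (-7, -3, 10)

Answer: -7 -3 10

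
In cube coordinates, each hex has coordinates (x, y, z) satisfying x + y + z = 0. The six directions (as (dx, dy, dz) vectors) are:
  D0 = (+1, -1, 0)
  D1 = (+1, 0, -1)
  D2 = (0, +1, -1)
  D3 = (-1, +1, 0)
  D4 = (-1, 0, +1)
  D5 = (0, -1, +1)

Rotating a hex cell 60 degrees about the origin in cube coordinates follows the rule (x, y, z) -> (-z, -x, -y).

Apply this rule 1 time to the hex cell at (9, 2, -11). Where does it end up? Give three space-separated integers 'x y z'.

Start: (9, 2, -11)
Step 1: (9, 2, -11) -> (-(-11), -(9), -(2)) = (11, -9, -2)

Answer: 11 -9 -2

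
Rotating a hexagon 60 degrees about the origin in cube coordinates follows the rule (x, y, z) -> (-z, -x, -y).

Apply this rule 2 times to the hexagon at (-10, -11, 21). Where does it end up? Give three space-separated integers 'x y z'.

Answer: -11 21 -10

Derivation:
Start: (-10, -11, 21)
Step 1: (-10, -11, 21) -> (-(21), -(-10), -(-11)) = (-21, 10, 11)
Step 2: (-21, 10, 11) -> (-(11), -(-21), -(10)) = (-11, 21, -10)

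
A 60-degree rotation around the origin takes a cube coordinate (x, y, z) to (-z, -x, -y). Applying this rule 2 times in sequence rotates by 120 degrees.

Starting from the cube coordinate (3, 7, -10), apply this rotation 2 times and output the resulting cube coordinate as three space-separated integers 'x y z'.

Start: (3, 7, -10)
Step 1: (3, 7, -10) -> (-(-10), -(3), -(7)) = (10, -3, -7)
Step 2: (10, -3, -7) -> (-(-7), -(10), -(-3)) = (7, -10, 3)

Answer: 7 -10 3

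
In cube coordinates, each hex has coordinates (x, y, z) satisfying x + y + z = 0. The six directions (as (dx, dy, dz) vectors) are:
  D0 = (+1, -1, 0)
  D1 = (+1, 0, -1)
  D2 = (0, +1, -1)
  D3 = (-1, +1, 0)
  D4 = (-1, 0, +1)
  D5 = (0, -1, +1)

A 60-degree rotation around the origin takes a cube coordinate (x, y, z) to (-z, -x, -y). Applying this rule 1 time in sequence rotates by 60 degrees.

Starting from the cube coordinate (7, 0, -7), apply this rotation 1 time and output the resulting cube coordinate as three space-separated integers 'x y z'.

Start: (7, 0, -7)
Step 1: (7, 0, -7) -> (-(-7), -(7), -(0)) = (7, -7, 0)

Answer: 7 -7 0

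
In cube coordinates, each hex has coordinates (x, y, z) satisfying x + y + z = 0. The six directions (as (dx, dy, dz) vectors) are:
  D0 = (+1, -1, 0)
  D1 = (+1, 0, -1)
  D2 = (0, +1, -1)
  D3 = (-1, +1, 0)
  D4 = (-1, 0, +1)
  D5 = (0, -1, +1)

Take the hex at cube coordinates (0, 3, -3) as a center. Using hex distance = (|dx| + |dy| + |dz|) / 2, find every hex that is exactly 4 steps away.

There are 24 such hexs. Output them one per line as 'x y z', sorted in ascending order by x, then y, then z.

Walk ring at distance 4 from (0, 3, -3):
Start at center + D4*4 = (-4, 3, 1)
  hex 0: (-4, 3, 1)
  hex 1: (-3, 2, 1)
  hex 2: (-2, 1, 1)
  hex 3: (-1, 0, 1)
  hex 4: (0, -1, 1)
  hex 5: (1, -1, 0)
  hex 6: (2, -1, -1)
  hex 7: (3, -1, -2)
  hex 8: (4, -1, -3)
  hex 9: (4, 0, -4)
  hex 10: (4, 1, -5)
  hex 11: (4, 2, -6)
  hex 12: (4, 3, -7)
  hex 13: (3, 4, -7)
  hex 14: (2, 5, -7)
  hex 15: (1, 6, -7)
  hex 16: (0, 7, -7)
  hex 17: (-1, 7, -6)
  hex 18: (-2, 7, -5)
  hex 19: (-3, 7, -4)
  hex 20: (-4, 7, -3)
  hex 21: (-4, 6, -2)
  hex 22: (-4, 5, -1)
  hex 23: (-4, 4, 0)
Sorted: 24 hexes.

Answer: -4 3 1
-4 4 0
-4 5 -1
-4 6 -2
-4 7 -3
-3 2 1
-3 7 -4
-2 1 1
-2 7 -5
-1 0 1
-1 7 -6
0 -1 1
0 7 -7
1 -1 0
1 6 -7
2 -1 -1
2 5 -7
3 -1 -2
3 4 -7
4 -1 -3
4 0 -4
4 1 -5
4 2 -6
4 3 -7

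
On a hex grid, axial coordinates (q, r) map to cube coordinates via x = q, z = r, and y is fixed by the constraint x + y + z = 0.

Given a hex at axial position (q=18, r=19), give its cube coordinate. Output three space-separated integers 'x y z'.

Answer: 18 -37 19

Derivation:
x = q = 18
z = r = 19
y = -x - z = -(18) - (19) = -37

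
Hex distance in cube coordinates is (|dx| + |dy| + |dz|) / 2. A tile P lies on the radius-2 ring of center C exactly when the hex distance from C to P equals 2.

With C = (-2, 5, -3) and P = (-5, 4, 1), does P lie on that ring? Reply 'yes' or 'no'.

|px - cx| = |-5 - (-2)| = 3
|py - cy| = |4 - 5| = 1
|pz - cz| = |1 - (-3)| = 4
distance = (3+1+4)/2 = 8/2 = 4
radius = 2; distance != radius -> no

Answer: no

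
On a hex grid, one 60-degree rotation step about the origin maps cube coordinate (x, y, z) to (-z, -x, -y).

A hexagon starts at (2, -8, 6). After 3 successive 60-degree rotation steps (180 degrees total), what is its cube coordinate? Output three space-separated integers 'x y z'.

Answer: -2 8 -6

Derivation:
Start: (2, -8, 6)
Step 1: (2, -8, 6) -> (-(6), -(2), -(-8)) = (-6, -2, 8)
Step 2: (-6, -2, 8) -> (-(8), -(-6), -(-2)) = (-8, 6, 2)
Step 3: (-8, 6, 2) -> (-(2), -(-8), -(6)) = (-2, 8, -6)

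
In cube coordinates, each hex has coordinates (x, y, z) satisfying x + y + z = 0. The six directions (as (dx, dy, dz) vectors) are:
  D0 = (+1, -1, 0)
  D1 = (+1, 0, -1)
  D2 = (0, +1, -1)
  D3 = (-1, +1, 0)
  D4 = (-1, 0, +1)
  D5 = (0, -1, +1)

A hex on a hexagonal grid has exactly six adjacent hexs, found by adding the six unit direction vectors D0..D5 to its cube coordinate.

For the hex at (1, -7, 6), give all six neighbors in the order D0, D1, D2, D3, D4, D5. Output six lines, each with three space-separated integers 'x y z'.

Center: (1, -7, 6). Add each direction:
  D0: (1, -7, 6) + (1, -1, 0) = (2, -8, 6)
  D1: (1, -7, 6) + (1, 0, -1) = (2, -7, 5)
  D2: (1, -7, 6) + (0, 1, -1) = (1, -6, 5)
  D3: (1, -7, 6) + (-1, 1, 0) = (0, -6, 6)
  D4: (1, -7, 6) + (-1, 0, 1) = (0, -7, 7)
  D5: (1, -7, 6) + (0, -1, 1) = (1, -8, 7)

Answer: 2 -8 6
2 -7 5
1 -6 5
0 -6 6
0 -7 7
1 -8 7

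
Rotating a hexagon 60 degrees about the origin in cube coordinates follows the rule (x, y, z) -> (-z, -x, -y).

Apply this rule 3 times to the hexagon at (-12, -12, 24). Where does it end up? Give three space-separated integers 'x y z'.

Answer: 12 12 -24

Derivation:
Start: (-12, -12, 24)
Step 1: (-12, -12, 24) -> (-(24), -(-12), -(-12)) = (-24, 12, 12)
Step 2: (-24, 12, 12) -> (-(12), -(-24), -(12)) = (-12, 24, -12)
Step 3: (-12, 24, -12) -> (-(-12), -(-12), -(24)) = (12, 12, -24)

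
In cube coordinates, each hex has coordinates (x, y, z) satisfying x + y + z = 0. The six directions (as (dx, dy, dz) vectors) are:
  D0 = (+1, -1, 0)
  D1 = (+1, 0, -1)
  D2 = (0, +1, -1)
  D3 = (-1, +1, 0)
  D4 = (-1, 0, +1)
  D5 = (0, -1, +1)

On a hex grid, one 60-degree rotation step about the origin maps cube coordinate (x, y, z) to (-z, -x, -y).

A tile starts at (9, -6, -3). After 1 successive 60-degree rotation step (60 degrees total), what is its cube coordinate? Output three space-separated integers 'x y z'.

Start: (9, -6, -3)
Step 1: (9, -6, -3) -> (-(-3), -(9), -(-6)) = (3, -9, 6)

Answer: 3 -9 6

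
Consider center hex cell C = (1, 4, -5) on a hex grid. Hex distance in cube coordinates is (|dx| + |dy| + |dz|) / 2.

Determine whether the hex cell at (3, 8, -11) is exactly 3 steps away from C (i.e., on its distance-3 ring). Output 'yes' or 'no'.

Answer: no

Derivation:
|px - cx| = |3 - 1| = 2
|py - cy| = |8 - 4| = 4
|pz - cz| = |-11 - (-5)| = 6
distance = (2+4+6)/2 = 12/2 = 6
radius = 3; distance != radius -> no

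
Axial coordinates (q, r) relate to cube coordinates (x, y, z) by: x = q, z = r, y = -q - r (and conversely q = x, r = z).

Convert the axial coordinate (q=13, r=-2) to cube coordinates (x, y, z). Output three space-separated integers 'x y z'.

Answer: 13 -11 -2

Derivation:
x = q = 13
z = r = -2
y = -x - z = -(13) - (-2) = -11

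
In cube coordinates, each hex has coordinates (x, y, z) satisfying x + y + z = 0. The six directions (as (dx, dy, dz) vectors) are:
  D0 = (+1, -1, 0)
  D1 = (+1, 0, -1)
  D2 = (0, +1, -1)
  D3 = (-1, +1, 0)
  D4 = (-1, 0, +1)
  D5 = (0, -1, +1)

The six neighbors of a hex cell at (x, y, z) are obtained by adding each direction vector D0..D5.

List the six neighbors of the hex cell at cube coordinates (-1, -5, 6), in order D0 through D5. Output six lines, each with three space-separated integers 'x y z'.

Answer: 0 -6 6
0 -5 5
-1 -4 5
-2 -4 6
-2 -5 7
-1 -6 7

Derivation:
Center: (-1, -5, 6). Add each direction:
  D0: (-1, -5, 6) + (1, -1, 0) = (0, -6, 6)
  D1: (-1, -5, 6) + (1, 0, -1) = (0, -5, 5)
  D2: (-1, -5, 6) + (0, 1, -1) = (-1, -4, 5)
  D3: (-1, -5, 6) + (-1, 1, 0) = (-2, -4, 6)
  D4: (-1, -5, 6) + (-1, 0, 1) = (-2, -5, 7)
  D5: (-1, -5, 6) + (0, -1, 1) = (-1, -6, 7)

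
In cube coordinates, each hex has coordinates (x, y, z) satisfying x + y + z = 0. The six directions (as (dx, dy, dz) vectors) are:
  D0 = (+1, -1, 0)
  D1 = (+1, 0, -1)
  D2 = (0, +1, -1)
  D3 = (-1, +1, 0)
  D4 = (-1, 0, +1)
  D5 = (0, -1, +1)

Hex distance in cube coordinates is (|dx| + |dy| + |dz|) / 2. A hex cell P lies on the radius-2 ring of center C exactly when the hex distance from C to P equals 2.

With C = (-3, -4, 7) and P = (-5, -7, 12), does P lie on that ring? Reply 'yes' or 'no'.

|px - cx| = |-5 - (-3)| = 2
|py - cy| = |-7 - (-4)| = 3
|pz - cz| = |12 - 7| = 5
distance = (2+3+5)/2 = 10/2 = 5
radius = 2; distance != radius -> no

Answer: no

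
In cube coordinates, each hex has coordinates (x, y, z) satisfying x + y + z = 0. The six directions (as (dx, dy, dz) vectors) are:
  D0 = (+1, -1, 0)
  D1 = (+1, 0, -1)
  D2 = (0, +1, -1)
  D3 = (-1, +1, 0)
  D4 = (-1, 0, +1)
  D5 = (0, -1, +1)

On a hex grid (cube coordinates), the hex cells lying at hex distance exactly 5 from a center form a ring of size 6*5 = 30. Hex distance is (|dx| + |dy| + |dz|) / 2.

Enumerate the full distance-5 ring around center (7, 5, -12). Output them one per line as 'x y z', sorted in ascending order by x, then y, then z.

Walk ring at distance 5 from (7, 5, -12):
Start at center + D4*5 = (2, 5, -7)
  hex 0: (2, 5, -7)
  hex 1: (3, 4, -7)
  hex 2: (4, 3, -7)
  hex 3: (5, 2, -7)
  hex 4: (6, 1, -7)
  hex 5: (7, 0, -7)
  hex 6: (8, 0, -8)
  hex 7: (9, 0, -9)
  hex 8: (10, 0, -10)
  hex 9: (11, 0, -11)
  hex 10: (12, 0, -12)
  hex 11: (12, 1, -13)
  hex 12: (12, 2, -14)
  hex 13: (12, 3, -15)
  hex 14: (12, 4, -16)
  hex 15: (12, 5, -17)
  hex 16: (11, 6, -17)
  hex 17: (10, 7, -17)
  hex 18: (9, 8, -17)
  hex 19: (8, 9, -17)
  hex 20: (7, 10, -17)
  hex 21: (6, 10, -16)
  hex 22: (5, 10, -15)
  hex 23: (4, 10, -14)
  hex 24: (3, 10, -13)
  hex 25: (2, 10, -12)
  hex 26: (2, 9, -11)
  hex 27: (2, 8, -10)
  hex 28: (2, 7, -9)
  hex 29: (2, 6, -8)
Sorted: 30 hexes.

Answer: 2 5 -7
2 6 -8
2 7 -9
2 8 -10
2 9 -11
2 10 -12
3 4 -7
3 10 -13
4 3 -7
4 10 -14
5 2 -7
5 10 -15
6 1 -7
6 10 -16
7 0 -7
7 10 -17
8 0 -8
8 9 -17
9 0 -9
9 8 -17
10 0 -10
10 7 -17
11 0 -11
11 6 -17
12 0 -12
12 1 -13
12 2 -14
12 3 -15
12 4 -16
12 5 -17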